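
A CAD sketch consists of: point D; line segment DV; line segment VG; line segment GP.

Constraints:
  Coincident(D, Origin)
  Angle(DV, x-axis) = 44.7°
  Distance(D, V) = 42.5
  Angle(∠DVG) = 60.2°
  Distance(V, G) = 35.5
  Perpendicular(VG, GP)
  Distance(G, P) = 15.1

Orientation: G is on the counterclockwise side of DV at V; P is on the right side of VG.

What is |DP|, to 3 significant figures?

53.9

D is at the origin; DV runs at 44.7° with length 42.5, so V = 42.5·(cos 44.7°, sin 44.7°) = (30.2, 29.9). ∠DVG = 60.2°, so VG runs at 44.7° + (180° − 60.2°) = 164° from the x-axis; with |VG| = 35.5, G = V + 35.5·(cos 164°, sin 164°) = (-4.00, 39.4). VG is perpendicular to GP; with |GP| = 15.1 on the right of VG, P = G + 15.1·(0.267, 0.964) = (0.0354, 53.9). Then |DP| = |P − D| = 53.9.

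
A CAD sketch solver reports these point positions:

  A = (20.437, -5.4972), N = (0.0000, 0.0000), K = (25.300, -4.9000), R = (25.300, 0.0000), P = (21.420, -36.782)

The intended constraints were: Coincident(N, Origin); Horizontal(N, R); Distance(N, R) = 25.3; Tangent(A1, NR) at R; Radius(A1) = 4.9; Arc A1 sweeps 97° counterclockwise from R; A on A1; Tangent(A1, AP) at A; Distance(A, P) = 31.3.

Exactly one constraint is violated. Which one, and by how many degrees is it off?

Tangent(A1, AP) at A — off by 5.20°.

N = (0.00, 0.00) ✓; N.y = 0.00, R.y = 0.00 ✓; |NR| = 25.30 ✓; ∠(KR, RN) = 90.00° ✓; |KR| = 4.900 ✓; bearing(K→A) − bearing(K→R) = 97.00° ✓; |KA| = 4.900 ✓; ∠(KA, AP) = 95.20° ✗; |AP| = 31.30 ✓.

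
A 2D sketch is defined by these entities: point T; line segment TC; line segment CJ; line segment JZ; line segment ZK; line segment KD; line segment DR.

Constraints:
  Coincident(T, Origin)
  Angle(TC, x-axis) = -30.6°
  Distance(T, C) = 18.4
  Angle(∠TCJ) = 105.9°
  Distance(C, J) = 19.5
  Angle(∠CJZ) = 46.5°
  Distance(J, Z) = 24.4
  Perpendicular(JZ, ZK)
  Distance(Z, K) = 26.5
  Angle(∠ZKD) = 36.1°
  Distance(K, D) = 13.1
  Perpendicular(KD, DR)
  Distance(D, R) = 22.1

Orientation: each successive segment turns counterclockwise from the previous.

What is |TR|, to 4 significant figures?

5.528

T is at the origin; TC runs at -30.6° with length 18.4, so C = (15.84, -9.366). ∠TCJ = 105.9° gives CJ at 43.50° from the x-axis; with |CJ| = 19.5, J = (29.98, 4.057). ∠CJZ = 46.5° gives JZ at 177.0° from the x-axis; with |JZ| = 24.4, Z = (5.616, 5.334). JZ ⟂ ZK, so ZK runs at -93.00°; with |ZK| = 26.5, K = (4.229, -21.13). ∠ZKD = 36.1° gives KD at 50.90° from the x-axis; with |KD| = 13.1, D = (12.49, -10.96). KD ⟂ DR, so DR runs at 140.9°; with |DR| = 22.1, R = (-4.660, 2.974). Then |TR| = |R − T| = 5.528.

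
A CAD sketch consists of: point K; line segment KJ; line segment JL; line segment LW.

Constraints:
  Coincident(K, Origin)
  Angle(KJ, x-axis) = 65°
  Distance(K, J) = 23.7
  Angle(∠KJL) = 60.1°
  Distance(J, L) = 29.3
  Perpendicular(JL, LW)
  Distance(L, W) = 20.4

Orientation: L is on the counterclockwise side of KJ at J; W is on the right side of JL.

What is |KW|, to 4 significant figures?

44.52

∠KJL = 60.1°, so JL runs at 65.0° + (180° − 60.1°) = 184.9° from the x-axis; with |JL| = 29.3, L = J + 29.3·(cos 184.9°, sin 184.9°) = (-19.18, 18.98). The perpendicularity gives LW at right angles to JL; with |LW| = 20.4 on the right of JL, W = L + 20.4·(-0.08542, 0.9963) = (-20.92, 39.30). Then |KW| = |W − K| = 44.52.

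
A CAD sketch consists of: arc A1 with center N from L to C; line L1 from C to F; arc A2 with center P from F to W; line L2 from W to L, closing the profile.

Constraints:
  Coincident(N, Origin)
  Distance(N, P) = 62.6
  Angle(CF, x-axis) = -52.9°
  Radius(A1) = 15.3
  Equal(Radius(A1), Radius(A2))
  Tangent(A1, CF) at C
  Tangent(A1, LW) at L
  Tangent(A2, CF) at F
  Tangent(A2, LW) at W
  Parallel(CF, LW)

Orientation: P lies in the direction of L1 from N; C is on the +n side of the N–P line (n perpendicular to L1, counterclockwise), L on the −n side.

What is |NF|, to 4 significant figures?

64.44

The slot axis is L1's direction at -52.9°, so u = (cos -52.9°, sin -52.9°) = (0.6032, -0.7976) and n = (−sin -52.9°, cos -52.9°) = (0.7976, 0.6032). N is at the origin and P lies 62.6 along u from N, so P = 62.6·u = (37.76, -49.93). Tangency of A1 to both parallel lines with radius 15.3 puts C and L at N ± 15.3·n: C = (12.20, 9.229), L = (-12.20, -9.229). Equal radii place F and W the same way about P: F = P + 15.3·n = (49.96, -40.70), W = P − 15.3·n = (25.56, -59.16). Then |NF| = |F − N| = 64.44.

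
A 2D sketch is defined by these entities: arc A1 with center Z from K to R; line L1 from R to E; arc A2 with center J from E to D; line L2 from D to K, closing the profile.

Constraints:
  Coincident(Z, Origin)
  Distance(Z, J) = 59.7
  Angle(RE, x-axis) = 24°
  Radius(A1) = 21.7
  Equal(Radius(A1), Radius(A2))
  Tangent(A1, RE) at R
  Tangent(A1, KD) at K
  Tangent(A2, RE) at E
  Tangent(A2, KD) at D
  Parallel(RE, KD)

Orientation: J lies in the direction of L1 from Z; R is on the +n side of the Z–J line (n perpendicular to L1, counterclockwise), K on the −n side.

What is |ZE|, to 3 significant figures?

63.5

The slot axis is L1's direction at 24.0°, so u = (cos 24.0°, sin 24.0°) = (0.914, 0.407) and n = (−sin 24.0°, cos 24.0°) = (-0.407, 0.914). Z is at the origin and J lies 59.7 along u from Z, so J = 59.7·u = (54.5, 24.3). Tangency of A1 to both parallel lines with radius 21.7 puts R and K at Z ± 21.7·n: R = (-8.83, 19.8), K = (8.83, -19.8). Equal radii place E and D the same way about J: E = J + 21.7·n = (45.7, 44.1), D = J − 21.7·n = (63.4, 4.46). Then |ZE| = |E − Z| = 63.5.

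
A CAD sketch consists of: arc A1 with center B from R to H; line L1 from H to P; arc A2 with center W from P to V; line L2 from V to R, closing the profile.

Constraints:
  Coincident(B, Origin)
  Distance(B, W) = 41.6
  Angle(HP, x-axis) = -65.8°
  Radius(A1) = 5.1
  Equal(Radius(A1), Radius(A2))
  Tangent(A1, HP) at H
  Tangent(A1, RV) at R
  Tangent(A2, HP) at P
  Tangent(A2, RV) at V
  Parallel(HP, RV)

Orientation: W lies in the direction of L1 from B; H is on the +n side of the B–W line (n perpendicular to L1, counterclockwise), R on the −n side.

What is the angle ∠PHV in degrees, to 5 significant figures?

13.777°

The slot axis is L1's direction at -65.8°, so u = (cos -65.8°, sin -65.8°) = (0.40992, -0.91212) and n = (−sin -65.8°, cos -65.8°) = (0.91212, 0.40992). B is at the origin and W lies 41.6 along u from B, so W = 41.6·u = (17.053, -37.944). Tangency of A1 to both parallel lines with radius 5.1 puts H and R at B ± 5.1·n: H = (4.6518, 2.0906), R = (-4.6518, -2.0906). Equal radii place P and V the same way about W: P = W + 5.1·n = (21.705, -35.854), V = W − 5.1·n = (12.401, -40.035). Then cos ∠PHV = HP·HV / (|HP||HV|), giving 13.777°.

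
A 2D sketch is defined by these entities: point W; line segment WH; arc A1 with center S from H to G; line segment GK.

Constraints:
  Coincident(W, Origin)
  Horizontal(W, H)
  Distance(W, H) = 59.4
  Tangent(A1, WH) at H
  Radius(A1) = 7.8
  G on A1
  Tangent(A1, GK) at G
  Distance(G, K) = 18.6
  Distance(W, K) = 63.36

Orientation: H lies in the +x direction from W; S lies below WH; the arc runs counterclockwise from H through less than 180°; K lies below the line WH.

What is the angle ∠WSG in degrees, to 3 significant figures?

23.2°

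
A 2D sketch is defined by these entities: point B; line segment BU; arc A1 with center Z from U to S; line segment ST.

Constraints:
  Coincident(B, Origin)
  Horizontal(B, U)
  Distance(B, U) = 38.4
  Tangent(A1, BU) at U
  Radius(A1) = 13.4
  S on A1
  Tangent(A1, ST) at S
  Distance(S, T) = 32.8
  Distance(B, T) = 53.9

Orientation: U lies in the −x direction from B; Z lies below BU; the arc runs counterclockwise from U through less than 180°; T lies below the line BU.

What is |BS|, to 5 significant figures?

53.311

B is at the origin; BU is horizontal with |BU| = 38.4 and U on the −x side, so U = (-38.400, 0.0000). Tangency of A1 to BU means the radius ZU is perpendicular to BU, so Z = U + (0, -13.4) = (-38.400, -13.400). Since ZS ⟂ ST (tangency), |ZT| = √(13.4² + 32.8²) = 35.432 regardless of where S sits on A1. So T lies on both circle(B, 53.9) and circle(Z, 35.432); the below-BU intersection is T = (-26.676, -46.836). S is the foot of the tangent from T: S = (-48.429, -22.287).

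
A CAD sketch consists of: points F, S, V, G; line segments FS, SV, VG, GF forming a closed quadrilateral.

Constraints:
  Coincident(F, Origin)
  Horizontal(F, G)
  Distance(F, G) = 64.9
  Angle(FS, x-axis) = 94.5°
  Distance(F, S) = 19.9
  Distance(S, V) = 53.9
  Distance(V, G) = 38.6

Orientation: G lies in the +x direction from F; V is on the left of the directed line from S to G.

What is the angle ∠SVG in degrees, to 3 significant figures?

95.7°

F is at the origin; FG is horizontal with |FG| = 64.9 and G in +x, so G = (64.9, 0). FS runs at 94.5° with |FS| = 19.9, so S = (-1.56, 19.8). V is determined by |SV| = 53.9 and |VG| = 38.6 together: it lies at the intersection of circle(S, 53.9) and circle(G, 38.6). With |SG| = 69.4, the foot of the radical line on SG is 44.9 from S and the perpendicular offset is √(53.9² − 44.9²) = 29.8. Taking the left-of-SG solution: V = (50.0, 35.6).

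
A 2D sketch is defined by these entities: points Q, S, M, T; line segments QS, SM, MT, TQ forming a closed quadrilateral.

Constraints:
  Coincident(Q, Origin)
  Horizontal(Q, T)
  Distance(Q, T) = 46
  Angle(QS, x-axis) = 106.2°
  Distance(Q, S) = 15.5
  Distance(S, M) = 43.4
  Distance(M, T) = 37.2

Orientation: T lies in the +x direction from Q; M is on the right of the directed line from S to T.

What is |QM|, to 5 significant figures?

28.503

Checks: |SM| = 43.40 ✓; |MT| = 37.20 ✓.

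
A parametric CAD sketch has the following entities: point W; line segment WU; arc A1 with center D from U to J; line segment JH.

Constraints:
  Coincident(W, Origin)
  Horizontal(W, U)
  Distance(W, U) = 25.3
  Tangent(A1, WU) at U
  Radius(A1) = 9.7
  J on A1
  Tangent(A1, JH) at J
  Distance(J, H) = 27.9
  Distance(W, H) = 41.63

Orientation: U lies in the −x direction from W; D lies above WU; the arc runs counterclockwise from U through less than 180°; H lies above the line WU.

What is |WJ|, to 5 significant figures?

18.626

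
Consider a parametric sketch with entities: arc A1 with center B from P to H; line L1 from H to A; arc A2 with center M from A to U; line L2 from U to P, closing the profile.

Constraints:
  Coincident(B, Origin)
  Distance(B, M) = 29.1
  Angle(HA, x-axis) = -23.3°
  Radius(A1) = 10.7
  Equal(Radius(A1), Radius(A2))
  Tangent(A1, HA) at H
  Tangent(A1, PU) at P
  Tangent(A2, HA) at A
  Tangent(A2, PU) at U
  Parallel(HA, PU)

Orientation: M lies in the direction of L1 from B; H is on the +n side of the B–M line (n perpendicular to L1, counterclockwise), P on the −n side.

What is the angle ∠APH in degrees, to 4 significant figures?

53.67°

Tangency of A1 to both parallel lines with radius 10.7 puts H and P at B ± 10.7·n: H = (4.232, 9.827), P = (-4.232, -9.827). Equal radii place A and U the same way about M: A = M + 10.7·n = (30.96, -1.683), U = M − 10.7·n = (22.49, -21.34). Then cos ∠APH = PA·PH / (|PA||PH|), giving 53.67°.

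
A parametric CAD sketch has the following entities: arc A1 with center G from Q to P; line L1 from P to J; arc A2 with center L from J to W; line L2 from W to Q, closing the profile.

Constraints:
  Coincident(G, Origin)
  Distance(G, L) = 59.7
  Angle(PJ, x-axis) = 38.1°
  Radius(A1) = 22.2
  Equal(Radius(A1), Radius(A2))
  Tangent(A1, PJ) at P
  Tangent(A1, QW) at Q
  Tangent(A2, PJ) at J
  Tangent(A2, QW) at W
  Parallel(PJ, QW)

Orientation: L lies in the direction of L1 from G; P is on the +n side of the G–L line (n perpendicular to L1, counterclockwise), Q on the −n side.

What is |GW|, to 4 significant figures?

63.69

The slot axis is L1's direction at 38.1°, so u = (cos 38.1°, sin 38.1°) = (0.7869, 0.6170) and n = (−sin 38.1°, cos 38.1°) = (-0.6170, 0.7869). G is at the origin and L lies 59.7 along u from G, so L = 59.7·u = (46.98, 36.84). Tangency of A1 to both parallel lines with radius 22.2 puts P and Q at G ± 22.2·n: P = (-13.70, 17.47), Q = (13.70, -17.47). Equal radii place J and W the same way about L: J = L + 22.2·n = (33.28, 54.31), W = L − 22.2·n = (60.68, 19.37). Then |GW| = |W − G| = 63.69.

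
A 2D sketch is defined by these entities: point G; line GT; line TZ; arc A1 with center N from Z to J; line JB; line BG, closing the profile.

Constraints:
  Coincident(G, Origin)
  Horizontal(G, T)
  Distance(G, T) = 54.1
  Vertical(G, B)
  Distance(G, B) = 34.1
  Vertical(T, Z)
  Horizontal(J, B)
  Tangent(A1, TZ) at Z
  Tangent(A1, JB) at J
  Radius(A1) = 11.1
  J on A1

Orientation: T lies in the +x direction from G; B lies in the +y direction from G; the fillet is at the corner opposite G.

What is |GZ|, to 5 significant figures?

58.786

G is at the origin; GT is horizontal with |GT| = 54.1 and T on the +x side, so T = (54.100, 0.0000). GB is vertical with |GB| = 34.1 and B on the +y side, so B = (0.0000, 34.100). The virtual corner opposite G is at (54.100, 34.100). A1 meets TZ tangentially, so NZ is at right angles to TZ and tangency of A1 to JB means the radius NJ is perpendicular to JB, with radius 11.1, so the center N sits 11.1 in from both sides at N = (43.000, 23.000). That places the tangent points at Z = (54.100, 23.000) on TZ and J = (43.000, 34.100) on JB. Then |GZ| = |Z − G| = 58.786.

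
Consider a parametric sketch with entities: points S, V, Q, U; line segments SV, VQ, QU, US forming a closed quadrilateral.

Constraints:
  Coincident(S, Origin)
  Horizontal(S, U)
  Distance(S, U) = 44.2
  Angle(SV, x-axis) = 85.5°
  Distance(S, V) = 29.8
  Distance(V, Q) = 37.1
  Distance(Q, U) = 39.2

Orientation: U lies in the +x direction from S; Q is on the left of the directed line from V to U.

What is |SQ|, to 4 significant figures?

54.50

Checks: |VQ| = 37.10 ✓; |QU| = 39.20 ✓.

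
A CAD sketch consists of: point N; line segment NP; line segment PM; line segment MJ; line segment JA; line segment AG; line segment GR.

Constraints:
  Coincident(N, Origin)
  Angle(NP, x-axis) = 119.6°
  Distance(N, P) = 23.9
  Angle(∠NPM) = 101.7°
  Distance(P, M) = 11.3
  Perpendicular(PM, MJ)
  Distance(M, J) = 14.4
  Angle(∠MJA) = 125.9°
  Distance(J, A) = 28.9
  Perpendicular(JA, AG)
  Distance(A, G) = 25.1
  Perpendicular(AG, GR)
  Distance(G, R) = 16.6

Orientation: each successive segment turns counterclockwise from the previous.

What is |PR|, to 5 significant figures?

13.443

JA ⟂ AG, so AG runs at 72.000°; with |AG| = 25.1, G = (17.110, 18.546). AG is perpendicular to GR, so GR runs at 162.00°; with |GR| = 16.6, R = (1.3220, 23.675). Then |PR| = |R − P| = 13.443.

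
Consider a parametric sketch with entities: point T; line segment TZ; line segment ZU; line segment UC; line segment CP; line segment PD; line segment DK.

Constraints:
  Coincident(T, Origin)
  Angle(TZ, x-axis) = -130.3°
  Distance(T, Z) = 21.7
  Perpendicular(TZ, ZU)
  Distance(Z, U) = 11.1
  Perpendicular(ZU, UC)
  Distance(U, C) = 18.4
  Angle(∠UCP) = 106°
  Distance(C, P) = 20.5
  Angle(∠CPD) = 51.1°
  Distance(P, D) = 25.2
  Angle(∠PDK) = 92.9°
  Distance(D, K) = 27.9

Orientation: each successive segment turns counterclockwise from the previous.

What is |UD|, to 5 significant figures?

9.9352

T is at the origin; TZ runs at -130.3° with length 21.7, so Z = (-14.035, -16.550). TZ ⟂ ZU, so ZU runs at -40.300°; with |ZU| = 11.1, U = (-5.5697, -23.729). ZU ⟂ UC, so UC runs at 49.700°; with |UC| = 18.4, C = (6.3312, -9.6962). ∠UCP = 106.0° gives CP at 123.70° from the x-axis; with |CP| = 20.5, P = (-5.0431, 7.3589). ∠CPD = 51.1° gives PD at -107.40° from the x-axis; with |PD| = 25.2, D = (-12.579, -16.688). Then |UD| = |D − U| = 9.9352.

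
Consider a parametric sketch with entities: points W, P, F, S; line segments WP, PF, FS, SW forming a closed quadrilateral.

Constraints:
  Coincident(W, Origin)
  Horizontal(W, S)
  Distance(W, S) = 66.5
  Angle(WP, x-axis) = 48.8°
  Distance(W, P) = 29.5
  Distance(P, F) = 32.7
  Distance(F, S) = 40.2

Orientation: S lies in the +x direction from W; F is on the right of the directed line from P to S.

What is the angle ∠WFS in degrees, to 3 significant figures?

147°

Checks: |PF| = 32.70 ✓; |FS| = 40.20 ✓.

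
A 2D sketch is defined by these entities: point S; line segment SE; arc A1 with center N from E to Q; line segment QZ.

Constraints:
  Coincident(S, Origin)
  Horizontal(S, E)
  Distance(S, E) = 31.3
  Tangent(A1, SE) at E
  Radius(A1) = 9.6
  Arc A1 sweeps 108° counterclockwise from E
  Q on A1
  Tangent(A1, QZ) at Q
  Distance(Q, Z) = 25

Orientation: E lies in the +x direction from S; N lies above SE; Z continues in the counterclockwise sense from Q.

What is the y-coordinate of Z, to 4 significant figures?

36.34

On A1, E sits at bearing -90° from N; a 108° counterclockwise sweep puts Q at bearing 18°, so Q = N + 9.6·(cos 18°, sin 18°) = (40.43, 12.57). Tangency of A1 to QZ means the radius NQ is perpendicular to QZ, so QZ runs along (−sin 18°, cos 18°); with |QZ| = 25.0, Z = (32.70, 36.34). So Z.y = 36.34.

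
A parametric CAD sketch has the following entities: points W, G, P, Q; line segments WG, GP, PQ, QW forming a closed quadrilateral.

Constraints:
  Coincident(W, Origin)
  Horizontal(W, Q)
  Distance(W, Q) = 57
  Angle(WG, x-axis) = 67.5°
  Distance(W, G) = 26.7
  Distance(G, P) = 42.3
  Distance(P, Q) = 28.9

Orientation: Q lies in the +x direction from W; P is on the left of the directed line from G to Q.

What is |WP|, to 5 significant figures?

59.608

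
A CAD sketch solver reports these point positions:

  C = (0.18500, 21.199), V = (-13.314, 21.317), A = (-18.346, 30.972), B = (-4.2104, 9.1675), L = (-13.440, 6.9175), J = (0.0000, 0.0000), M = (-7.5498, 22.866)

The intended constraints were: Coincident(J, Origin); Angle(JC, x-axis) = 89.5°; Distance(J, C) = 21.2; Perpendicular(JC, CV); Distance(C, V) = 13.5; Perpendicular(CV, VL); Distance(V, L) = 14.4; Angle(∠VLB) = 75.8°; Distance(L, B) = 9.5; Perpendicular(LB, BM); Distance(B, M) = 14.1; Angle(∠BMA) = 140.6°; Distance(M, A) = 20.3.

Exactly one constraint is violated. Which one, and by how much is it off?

Distance(M, A) = 20.3 — off by 6.80.

J = (0.00, 0.00) ✓; JC at 89.50° ✓; |JC| = 21.20 ✓; ∠(JC, CV) = 90.00° ✓; |CV| = 13.50 ✓; ∠(CV, VL) = 90.00° ✓; |VL| = 14.40 ✓; ∠VLB = 75.80° ✓; |LB| = 9.500 ✓; ∠(LB, BM) = 90.00° ✓; |BM| = 14.10 ✓; ∠BMA = 140.6° ✓; |MA| = 13.50 ✗.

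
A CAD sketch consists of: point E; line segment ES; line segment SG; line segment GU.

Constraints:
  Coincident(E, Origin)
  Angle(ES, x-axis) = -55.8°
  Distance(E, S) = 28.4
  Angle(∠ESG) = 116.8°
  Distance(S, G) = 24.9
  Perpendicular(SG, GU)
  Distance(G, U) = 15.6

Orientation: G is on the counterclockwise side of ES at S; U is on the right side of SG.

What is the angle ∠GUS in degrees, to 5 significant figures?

57.933°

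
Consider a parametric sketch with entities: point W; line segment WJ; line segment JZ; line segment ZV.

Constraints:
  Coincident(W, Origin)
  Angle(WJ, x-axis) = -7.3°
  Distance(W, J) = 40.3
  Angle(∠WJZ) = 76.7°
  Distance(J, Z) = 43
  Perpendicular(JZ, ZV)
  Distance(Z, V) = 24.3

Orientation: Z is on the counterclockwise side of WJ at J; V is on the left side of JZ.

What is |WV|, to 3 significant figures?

36.9

∠WJZ = 76.7°, so JZ runs at -7.3° + (180° − 76.7°) = 96.0° from the x-axis; with |JZ| = 43.0, Z = J + 43.0·(cos 96.0°, sin 96.0°) = (35.5, 37.6). JZ ⟂ ZV; with |ZV| = 24.3 on the left of JZ, V = Z + 24.3·(-0.995, -0.105) = (11.3, 35.1). Then |WV| = |V − W| = 36.9.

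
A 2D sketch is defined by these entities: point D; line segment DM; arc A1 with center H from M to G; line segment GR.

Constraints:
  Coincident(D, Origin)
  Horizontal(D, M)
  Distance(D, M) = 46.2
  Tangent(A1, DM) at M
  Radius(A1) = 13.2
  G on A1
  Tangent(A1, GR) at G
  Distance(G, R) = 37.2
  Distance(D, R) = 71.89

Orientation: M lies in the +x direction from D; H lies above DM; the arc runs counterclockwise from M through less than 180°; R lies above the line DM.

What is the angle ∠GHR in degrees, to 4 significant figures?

70.46°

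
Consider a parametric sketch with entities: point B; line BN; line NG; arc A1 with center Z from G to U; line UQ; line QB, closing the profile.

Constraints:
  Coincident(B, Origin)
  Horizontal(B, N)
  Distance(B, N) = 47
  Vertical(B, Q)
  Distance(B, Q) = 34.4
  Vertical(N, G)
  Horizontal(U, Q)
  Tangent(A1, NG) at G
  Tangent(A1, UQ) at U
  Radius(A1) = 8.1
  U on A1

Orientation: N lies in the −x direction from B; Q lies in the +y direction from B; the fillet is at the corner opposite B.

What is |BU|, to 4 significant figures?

51.93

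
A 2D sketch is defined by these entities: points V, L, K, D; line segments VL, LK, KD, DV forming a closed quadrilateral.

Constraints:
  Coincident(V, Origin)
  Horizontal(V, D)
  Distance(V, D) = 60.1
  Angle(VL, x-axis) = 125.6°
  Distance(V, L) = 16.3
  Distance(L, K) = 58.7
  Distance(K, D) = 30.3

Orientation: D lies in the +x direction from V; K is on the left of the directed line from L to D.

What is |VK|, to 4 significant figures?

54.86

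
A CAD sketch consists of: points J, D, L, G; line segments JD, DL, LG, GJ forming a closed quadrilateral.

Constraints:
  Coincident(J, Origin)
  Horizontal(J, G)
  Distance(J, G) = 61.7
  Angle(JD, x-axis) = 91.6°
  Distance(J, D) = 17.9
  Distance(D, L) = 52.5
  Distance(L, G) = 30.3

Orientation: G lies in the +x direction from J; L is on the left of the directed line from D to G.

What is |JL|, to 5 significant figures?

58.299

Checks: |DL| = 52.50 ✓; |LG| = 30.30 ✓.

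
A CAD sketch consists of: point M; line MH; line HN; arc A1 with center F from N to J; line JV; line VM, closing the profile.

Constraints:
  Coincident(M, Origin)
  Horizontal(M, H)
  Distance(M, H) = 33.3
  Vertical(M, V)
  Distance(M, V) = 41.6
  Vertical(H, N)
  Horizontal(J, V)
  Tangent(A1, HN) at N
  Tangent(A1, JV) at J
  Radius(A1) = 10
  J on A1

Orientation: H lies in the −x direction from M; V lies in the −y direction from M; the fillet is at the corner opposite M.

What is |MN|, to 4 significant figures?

45.91

The virtual corner opposite M is at (-33.30, -41.60). A1 meets HN tangentially, so FN is at right angles to HN and the tangent condition forces FJ to be normal to JV, with radius 10.0, so the center F sits 10.0 in from both sides at F = (-23.30, -31.60). That places the tangent points at N = (-33.30, -31.60) on HN and J = (-23.30, -41.60) on JV. Then |MN| = |N − M| = 45.91.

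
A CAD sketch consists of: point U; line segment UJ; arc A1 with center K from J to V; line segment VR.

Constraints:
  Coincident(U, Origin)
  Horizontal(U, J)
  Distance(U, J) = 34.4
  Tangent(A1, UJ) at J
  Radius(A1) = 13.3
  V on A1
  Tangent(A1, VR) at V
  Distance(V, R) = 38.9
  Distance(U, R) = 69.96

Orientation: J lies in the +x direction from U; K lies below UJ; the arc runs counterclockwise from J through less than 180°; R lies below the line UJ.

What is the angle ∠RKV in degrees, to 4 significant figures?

71.12°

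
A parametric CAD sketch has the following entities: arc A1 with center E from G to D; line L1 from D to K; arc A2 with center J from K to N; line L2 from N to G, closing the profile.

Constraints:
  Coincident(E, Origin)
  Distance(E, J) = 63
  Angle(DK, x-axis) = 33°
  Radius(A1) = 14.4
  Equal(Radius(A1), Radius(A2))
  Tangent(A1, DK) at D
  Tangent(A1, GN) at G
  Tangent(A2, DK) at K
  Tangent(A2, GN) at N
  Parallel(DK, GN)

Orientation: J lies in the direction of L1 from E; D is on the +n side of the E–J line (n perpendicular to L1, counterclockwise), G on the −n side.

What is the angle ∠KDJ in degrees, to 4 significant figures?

12.88°

The slot axis is L1's direction at 33.0°, so u = (cos 33.0°, sin 33.0°) = (0.8387, 0.5446) and n = (−sin 33.0°, cos 33.0°) = (-0.5446, 0.8387). E is at the origin and J lies 63.0 along u from E, so J = 63.0·u = (52.84, 34.31). Tangency of A1 to both parallel lines with radius 14.4 puts D and G at E ± 14.4·n: D = (-7.843, 12.08), G = (7.843, -12.08). Equal radii place K and N the same way about J: K = J + 14.4·n = (44.99, 46.39), N = J − 14.4·n = (60.68, 22.24). Then cos ∠KDJ = DK·DJ / (|DK||DJ|), giving 12.88°.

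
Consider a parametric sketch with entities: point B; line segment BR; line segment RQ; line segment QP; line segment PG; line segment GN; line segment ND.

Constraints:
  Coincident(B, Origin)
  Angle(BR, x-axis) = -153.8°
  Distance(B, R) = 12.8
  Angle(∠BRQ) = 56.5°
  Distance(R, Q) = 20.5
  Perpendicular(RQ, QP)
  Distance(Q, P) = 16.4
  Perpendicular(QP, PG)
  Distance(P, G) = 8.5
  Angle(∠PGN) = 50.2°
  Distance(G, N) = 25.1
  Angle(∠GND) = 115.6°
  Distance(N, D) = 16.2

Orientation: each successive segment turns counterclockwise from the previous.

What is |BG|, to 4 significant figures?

7.560

B is at the origin; BR runs at -153.8° with length 12.8, so R = (-11.48, -5.651). ∠BRQ = 56.5° gives RQ at -30.30° from the x-axis; with |RQ| = 20.5, Q = (6.215, -15.99). RQ ⟂ QP, so QP runs at 59.70°; with |QP| = 16.4, P = (14.49, -1.834). QP ⟂ PG, so PG runs at 149.7°; with |PG| = 8.5, G = (7.150, 2.454). Then |BG| = |G − B| = 7.560.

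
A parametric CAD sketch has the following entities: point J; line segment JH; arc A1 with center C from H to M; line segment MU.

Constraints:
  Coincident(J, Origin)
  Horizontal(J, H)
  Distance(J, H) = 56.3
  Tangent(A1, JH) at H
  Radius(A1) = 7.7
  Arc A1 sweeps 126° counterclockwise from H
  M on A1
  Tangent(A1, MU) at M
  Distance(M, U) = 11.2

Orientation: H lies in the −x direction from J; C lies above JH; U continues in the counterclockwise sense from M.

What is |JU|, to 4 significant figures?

60.52

J is at the origin; JH is horizontal with |JH| = 56.3 and H on the −x side, so H = (-56.30, 0.000). Since A1 is tangent to JH there, CH ⟂ JH, so C = H + (0, 7.7) = (-56.30, 7.700). On A1, H sits at bearing -90° from C; a 126° counterclockwise sweep puts M at bearing 36°, so M = C + 7.7·(cos 36°, sin 36°) = (-50.07, 12.23). Tangency of A1 to MU means the radius CM is perpendicular to MU, so MU runs along (−sin 36°, cos 36°); with |MU| = 11.2, U = (-56.65, 21.29). Then |JU| = |U − J| = 60.52.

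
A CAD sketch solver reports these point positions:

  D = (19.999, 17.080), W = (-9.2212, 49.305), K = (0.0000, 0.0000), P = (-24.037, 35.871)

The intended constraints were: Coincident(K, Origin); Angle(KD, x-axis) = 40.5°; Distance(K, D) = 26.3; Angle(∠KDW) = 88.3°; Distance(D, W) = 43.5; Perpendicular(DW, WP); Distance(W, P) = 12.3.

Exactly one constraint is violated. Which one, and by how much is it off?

Distance(W, P) = 12.3 — off by 7.70.

K = (0.00, 0.00) ✓; KD at 40.50° ✓; |KD| = 26.30 ✓; ∠KDW = 88.30° ✓; |DW| = 43.50 ✓; ∠(DW, WP) = 90.00° ✓; |WP| = 20.00 ✗.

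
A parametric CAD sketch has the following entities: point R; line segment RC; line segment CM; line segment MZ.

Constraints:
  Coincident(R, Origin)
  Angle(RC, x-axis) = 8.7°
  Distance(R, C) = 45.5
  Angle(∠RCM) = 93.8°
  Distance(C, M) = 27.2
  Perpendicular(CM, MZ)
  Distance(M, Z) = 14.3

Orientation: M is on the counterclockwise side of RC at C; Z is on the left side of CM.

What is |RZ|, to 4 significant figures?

43.36

∠RCM = 93.8°, so CM runs at 8.7° + (180° − 93.8°) = 94.90° from the x-axis; with |CM| = 27.2, M = C + 27.2·(cos 94.90°, sin 94.90°) = (42.65, 33.98). CM is perpendicular to MZ; with |MZ| = 14.3 on the left of CM, Z = M + 14.3·(-0.9963, -0.08542) = (28.41, 32.76). Then |RZ| = |Z − R| = 43.36.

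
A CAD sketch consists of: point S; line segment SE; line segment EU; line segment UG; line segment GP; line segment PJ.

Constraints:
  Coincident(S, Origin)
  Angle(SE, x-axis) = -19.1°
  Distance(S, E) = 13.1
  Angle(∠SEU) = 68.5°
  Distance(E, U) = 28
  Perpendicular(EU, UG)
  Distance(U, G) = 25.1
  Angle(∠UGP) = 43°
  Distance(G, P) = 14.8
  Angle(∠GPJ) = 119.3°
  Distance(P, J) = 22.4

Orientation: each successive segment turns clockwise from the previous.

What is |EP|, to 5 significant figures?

22.901

EU is perpendicular to UG, so UG runs at 139.40°; with |UG| = 25.1, G = (-24.901, -9.2117). ∠UGP = 43.0° gives GP at 2.4000° from the x-axis; with |GP| = 14.8, P = (-10.114, -8.5920). Then |EP| = |P − E| = 22.901.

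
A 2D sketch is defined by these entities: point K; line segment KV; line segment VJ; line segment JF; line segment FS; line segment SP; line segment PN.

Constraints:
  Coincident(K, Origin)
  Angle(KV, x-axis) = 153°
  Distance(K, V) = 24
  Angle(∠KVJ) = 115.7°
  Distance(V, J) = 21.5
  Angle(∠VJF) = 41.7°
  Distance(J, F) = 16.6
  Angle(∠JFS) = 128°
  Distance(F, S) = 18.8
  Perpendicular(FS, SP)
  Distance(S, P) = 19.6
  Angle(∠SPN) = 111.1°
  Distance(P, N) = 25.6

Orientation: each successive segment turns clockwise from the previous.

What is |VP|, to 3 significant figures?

13.0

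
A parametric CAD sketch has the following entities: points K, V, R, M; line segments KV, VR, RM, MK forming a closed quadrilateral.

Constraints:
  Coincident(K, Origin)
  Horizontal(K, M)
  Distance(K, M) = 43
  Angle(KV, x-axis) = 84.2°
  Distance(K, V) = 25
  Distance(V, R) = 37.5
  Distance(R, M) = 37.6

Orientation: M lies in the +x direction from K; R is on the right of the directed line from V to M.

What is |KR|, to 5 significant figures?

14.391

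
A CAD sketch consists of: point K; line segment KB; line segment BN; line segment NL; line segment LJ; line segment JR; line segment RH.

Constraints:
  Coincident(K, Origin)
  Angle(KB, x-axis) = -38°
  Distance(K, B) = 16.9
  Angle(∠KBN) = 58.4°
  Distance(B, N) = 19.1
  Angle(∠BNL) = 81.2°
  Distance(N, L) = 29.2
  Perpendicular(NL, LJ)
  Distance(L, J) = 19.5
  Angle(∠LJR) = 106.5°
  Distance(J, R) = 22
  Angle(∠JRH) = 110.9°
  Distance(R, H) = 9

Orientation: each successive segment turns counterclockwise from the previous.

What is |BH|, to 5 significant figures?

0.39530

∠LJR = 106.5° gives JR at -14.100° from the x-axis; with |JR| = 22.0, R = (8.4258, -17.489). ∠JRH = 110.9° gives RH at 55.000° from the x-axis; with |RH| = 9.0, H = (13.588, -10.117). Then |BH| = |H − B| = 0.39530.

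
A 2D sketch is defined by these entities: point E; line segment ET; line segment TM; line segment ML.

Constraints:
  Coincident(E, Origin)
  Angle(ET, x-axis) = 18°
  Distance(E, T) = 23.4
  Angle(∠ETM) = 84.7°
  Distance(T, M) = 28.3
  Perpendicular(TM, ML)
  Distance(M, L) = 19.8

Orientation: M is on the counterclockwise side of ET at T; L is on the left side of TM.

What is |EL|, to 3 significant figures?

26.4

E is at the origin; ET runs at 18.0° with length 23.4, so T = 23.4·(cos 18.0°, sin 18.0°) = (22.3, 7.23). ∠ETM = 84.7°, so TM runs at 18.0° + (180° − 84.7°) = 113° from the x-axis; with |TM| = 28.3, M = T + 28.3·(cos 113°, sin 113°) = (11.1, 33.2). The perpendicularity gives ML at right angles to TM; with |ML| = 19.8 on the left of TM, L = M + 19.8·(-0.918, -0.396) = (-7.12, 25.4). Then |EL| = |L − E| = 26.4.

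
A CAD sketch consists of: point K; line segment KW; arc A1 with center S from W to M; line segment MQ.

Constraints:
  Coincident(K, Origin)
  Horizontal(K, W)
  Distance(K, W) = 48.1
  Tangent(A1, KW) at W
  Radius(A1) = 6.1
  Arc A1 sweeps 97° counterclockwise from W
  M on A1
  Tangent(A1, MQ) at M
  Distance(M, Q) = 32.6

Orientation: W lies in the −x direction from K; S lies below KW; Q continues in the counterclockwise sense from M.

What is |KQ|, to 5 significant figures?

63.678

On A1, W sits at bearing 90° from S; a 97° counterclockwise sweep puts M at bearing 187°, so M = S + 6.1·(cos 187°, sin 187°) = (-54.155, -6.8434). The tangent condition forces SM to be normal to MQ, so MQ runs along (−sin 187°, cos 187°); with |MQ| = 32.6, Q = (-50.182, -39.200). Then |KQ| = |Q − K| = 63.678.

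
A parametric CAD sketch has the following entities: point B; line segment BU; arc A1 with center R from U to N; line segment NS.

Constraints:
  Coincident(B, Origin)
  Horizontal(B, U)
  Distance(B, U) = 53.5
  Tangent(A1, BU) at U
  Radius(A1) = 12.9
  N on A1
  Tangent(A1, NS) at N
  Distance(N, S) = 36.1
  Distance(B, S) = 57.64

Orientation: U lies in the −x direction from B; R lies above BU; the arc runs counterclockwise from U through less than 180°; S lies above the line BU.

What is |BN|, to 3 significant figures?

42.2

B is at the origin; B and U share the same y with |BU| = 53.5 and U on the −x side, so U = (-53.5, 0.00). A1 meets BU tangentially, so RU is at right angles to BU, so R = U + (0, 12.9) = (-53.5, 12.9). Since RN ⟂ NS (tangency), |RS| = √(12.9² + 36.1²) = 38.3 regardless of where N sits on A1. So S lies on both circle(B, 57.64) and circle(R, 38.3); the above-BU intersection is S = (-34.5, 46.2). N is the foot of the tangent from S: N = (-40.8, 10.6).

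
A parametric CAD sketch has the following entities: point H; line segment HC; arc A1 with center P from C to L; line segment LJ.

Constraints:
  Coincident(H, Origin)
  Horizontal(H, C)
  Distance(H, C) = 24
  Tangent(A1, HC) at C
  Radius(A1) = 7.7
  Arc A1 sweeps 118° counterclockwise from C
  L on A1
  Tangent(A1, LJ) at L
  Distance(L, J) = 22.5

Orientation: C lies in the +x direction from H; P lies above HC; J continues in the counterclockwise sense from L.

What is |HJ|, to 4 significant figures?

37.17

H is at the origin; H and C share the same y with |HC| = 24.0 and C on the +x side, so C = (24.00, 0.000). Since A1 is tangent to HC there, PC ⟂ HC, so P = C + (0, 7.7) = (24.00, 7.700). On A1, C sits at bearing -90° from P; a 118° counterclockwise sweep puts L at bearing 28°, so L = P + 7.7·(cos 28°, sin 28°) = (30.80, 11.31). A1 meets LJ tangentially, so PL is at right angles to LJ, so LJ runs along (−sin 28°, cos 28°); with |LJ| = 22.5, J = (20.24, 31.18). Then |HJ| = |J − H| = 37.17.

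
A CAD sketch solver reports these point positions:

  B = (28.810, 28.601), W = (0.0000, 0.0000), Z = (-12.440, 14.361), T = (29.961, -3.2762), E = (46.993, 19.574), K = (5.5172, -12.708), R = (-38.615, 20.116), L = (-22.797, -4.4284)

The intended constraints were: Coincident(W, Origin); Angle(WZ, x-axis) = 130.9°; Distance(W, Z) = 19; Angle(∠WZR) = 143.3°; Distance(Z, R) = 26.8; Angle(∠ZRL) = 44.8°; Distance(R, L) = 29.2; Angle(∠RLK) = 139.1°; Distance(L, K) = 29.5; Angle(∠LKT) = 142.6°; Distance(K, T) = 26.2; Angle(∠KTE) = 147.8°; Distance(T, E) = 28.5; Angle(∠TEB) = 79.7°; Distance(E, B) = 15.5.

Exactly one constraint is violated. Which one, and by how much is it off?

Distance(E, B) = 15.5 — off by 4.80.

W = (0.00, 0.00) ✓; WZ at 130.9° ✓; |WZ| = 19.00 ✓; ∠WZR = 143.3° ✓; |ZR| = 26.80 ✓; ∠ZRL = 44.80° ✓; |RL| = 29.20 ✓; ∠RLK = 139.1° ✓; |LK| = 29.50 ✓; ∠LKT = 142.6° ✓; |KT| = 26.20 ✓; ∠KTE = 147.8° ✓; |TE| = 28.50 ✓; ∠TEB = 79.70° ✓; |EB| = 20.30 ✗.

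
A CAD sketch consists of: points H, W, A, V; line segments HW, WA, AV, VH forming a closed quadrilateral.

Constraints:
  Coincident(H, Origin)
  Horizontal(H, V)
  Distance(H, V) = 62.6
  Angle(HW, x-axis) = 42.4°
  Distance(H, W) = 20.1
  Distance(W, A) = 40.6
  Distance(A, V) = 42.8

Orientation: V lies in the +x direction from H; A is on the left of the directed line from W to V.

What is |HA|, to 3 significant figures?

60.7

H is at the origin; HV is horizontal with |HV| = 62.6 and V in +x, so V = (62.6, 0). HW runs at 42.4° with |HW| = 20.1, so W = (14.8, 13.6). A is determined by |WA| = 40.6 and |AV| = 42.8 together: it lies at the intersection of circle(W, 40.6) and circle(V, 42.8). With |WV| = 49.6, the foot of the radical line on WV is 23.0 from W and the perpendicular offset is √(40.6² − 23.0²) = 33.5. Taking the left-of-WV solution: A = (46.1, 39.5).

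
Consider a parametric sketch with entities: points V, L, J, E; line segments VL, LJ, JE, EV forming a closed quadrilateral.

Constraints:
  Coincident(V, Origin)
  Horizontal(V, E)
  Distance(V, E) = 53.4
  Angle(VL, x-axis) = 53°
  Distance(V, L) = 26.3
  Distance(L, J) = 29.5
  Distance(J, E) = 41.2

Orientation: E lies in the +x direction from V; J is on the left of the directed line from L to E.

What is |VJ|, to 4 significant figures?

55.26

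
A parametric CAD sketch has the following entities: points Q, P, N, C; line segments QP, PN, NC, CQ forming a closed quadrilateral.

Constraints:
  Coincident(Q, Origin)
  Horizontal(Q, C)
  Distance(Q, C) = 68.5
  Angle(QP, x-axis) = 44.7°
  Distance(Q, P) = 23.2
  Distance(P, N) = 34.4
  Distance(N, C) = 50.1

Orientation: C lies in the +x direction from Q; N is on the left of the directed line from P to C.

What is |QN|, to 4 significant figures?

57.59

Checks: |PN| = 34.40 ✓; |NC| = 50.10 ✓.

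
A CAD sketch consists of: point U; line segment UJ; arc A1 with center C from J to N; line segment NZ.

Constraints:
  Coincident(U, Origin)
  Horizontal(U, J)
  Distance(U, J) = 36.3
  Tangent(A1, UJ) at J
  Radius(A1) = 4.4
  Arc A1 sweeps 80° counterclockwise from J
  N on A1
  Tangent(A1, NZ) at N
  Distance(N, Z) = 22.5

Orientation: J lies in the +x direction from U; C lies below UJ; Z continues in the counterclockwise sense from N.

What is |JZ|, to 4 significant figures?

27.08

On A1, J sits at bearing 90° from C; an 80° counterclockwise sweep puts N at bearing 170°, so N = C + 4.4·(cos 170°, sin 170°) = (31.97, -3.636). A1 meets NZ tangentially, so CN is at right angles to NZ, so NZ runs along (−sin 170°, cos 170°); with |NZ| = 22.5, Z = (28.06, -25.79). Then |JZ| = |Z − J| = 27.08.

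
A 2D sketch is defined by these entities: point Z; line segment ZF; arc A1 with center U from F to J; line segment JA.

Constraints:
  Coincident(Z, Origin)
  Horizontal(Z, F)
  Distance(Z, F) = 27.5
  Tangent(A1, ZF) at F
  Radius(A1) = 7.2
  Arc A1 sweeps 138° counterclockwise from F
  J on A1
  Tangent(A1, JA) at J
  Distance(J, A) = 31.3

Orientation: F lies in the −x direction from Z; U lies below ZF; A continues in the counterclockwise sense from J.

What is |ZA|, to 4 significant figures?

34.70

Z is at the origin; ZF is horizontal with |ZF| = 27.5 and F on the −x side, so F = (-27.50, 0.000). Since A1 is tangent to ZF there, UF ⟂ ZF, so U = F + (0, -7.2) = (-27.50, -7.200). On A1, F sits at bearing 90° from U; a 138° counterclockwise sweep puts J at bearing 228°, so J = U + 7.2·(cos 228°, sin 228°) = (-32.32, -12.55). A1 meets JA tangentially, so UJ is at right angles to JA, so JA runs along (−sin 228°, cos 228°); with |JA| = 31.3, A = (-9.057, -33.49). Then |ZA| = |A − Z| = 34.70.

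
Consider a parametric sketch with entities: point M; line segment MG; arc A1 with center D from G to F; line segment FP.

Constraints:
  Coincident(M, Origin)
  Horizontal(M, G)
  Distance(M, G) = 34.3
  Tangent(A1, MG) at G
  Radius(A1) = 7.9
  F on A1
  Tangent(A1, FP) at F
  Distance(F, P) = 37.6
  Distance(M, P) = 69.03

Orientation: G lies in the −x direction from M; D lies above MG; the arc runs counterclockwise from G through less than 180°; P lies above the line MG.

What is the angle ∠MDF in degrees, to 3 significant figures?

61.2°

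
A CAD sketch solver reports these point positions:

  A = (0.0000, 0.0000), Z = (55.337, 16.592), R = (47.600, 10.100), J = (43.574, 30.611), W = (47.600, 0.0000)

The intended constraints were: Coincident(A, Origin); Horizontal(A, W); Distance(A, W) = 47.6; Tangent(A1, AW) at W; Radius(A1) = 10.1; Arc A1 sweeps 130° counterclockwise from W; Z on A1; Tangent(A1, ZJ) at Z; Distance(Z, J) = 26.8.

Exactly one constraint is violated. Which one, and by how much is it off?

Distance(Z, J) = 26.8 — off by 8.50.

A = (0.00, 0.00) ✓; A.y = 0.00, W.y = 0.00 ✓; |AW| = 47.60 ✓; ∠(RW, WA) = 90.00° ✓; |RW| = 10.10 ✓; bearing(R→Z) − bearing(R→W) = 130.0° ✓; |RZ| = 10.10 ✓; ∠(RZ, ZJ) = 90.00° ✓; |ZJ| = 18.30 ✗.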